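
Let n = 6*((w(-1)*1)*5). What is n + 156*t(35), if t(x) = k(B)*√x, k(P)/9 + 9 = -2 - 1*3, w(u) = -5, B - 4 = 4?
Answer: -150 - 19656*√35 ≈ -1.1644e+5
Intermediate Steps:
B = 8 (B = 4 + 4 = 8)
k(P) = -126 (k(P) = -81 + 9*(-2 - 1*3) = -81 + 9*(-2 - 3) = -81 + 9*(-5) = -81 - 45 = -126)
n = -150 (n = 6*(-5*1*5) = 6*(-5*5) = 6*(-25) = -150)
t(x) = -126*√x
n + 156*t(35) = -150 + 156*(-126*√35) = -150 - 19656*√35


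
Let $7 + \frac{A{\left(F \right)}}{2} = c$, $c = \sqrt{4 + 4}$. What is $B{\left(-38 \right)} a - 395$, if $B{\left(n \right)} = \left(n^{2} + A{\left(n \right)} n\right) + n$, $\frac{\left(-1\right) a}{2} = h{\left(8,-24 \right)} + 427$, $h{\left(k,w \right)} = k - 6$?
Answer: $-1663199 + 130416 \sqrt{2} \approx -1.4788 \cdot 10^{6}$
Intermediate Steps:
$c = 2 \sqrt{2}$ ($c = \sqrt{8} = 2 \sqrt{2} \approx 2.8284$)
$A{\left(F \right)} = -14 + 4 \sqrt{2}$ ($A{\left(F \right)} = -14 + 2 \cdot 2 \sqrt{2} = -14 + 4 \sqrt{2}$)
$h{\left(k,w \right)} = -6 + k$ ($h{\left(k,w \right)} = k - 6 = -6 + k$)
$a = -858$ ($a = - 2 \left(\left(-6 + 8\right) + 427\right) = - 2 \left(2 + 427\right) = \left(-2\right) 429 = -858$)
$B{\left(n \right)} = n + n^{2} + n \left(-14 + 4 \sqrt{2}\right)$ ($B{\left(n \right)} = \left(n^{2} + \left(-14 + 4 \sqrt{2}\right) n\right) + n = \left(n^{2} + n \left(-14 + 4 \sqrt{2}\right)\right) + n = n + n^{2} + n \left(-14 + 4 \sqrt{2}\right)$)
$B{\left(-38 \right)} a - 395 = - 38 \left(-13 - 38 + 4 \sqrt{2}\right) \left(-858\right) - 395 = - 38 \left(-51 + 4 \sqrt{2}\right) \left(-858\right) - 395 = \left(1938 - 152 \sqrt{2}\right) \left(-858\right) - 395 = \left(-1662804 + 130416 \sqrt{2}\right) - 395 = -1663199 + 130416 \sqrt{2}$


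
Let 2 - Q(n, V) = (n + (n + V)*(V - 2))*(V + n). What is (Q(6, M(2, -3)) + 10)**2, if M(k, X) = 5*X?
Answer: 2082249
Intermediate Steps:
Q(n, V) = 2 - (V + n)*(n + (-2 + V)*(V + n)) (Q(n, V) = 2 - (n + (n + V)*(V - 2))*(V + n) = 2 - (n + (V + n)*(-2 + V))*(V + n) = 2 - (n + (-2 + V)*(V + n))*(V + n) = 2 - (V + n)*(n + (-2 + V)*(V + n)))
(Q(6, M(2, -3)) + 10)**2 = ((2 + 6**2 - (5*(-3))**3 + 2*(5*(-3))**2 - 1*5*(-3)*6**2 - 2*6*(5*(-3))**2 + 3*(5*(-3))*6) + 10)**2 = ((2 + 36 - 1*(-15)**3 + 2*(-15)**2 - 1*(-15)*36 - 2*6*(-15)**2 + 3*(-15)*6) + 10)**2 = ((2 + 36 - 1*(-3375) + 2*225 + 540 - 2*6*225 - 270) + 10)**2 = ((2 + 36 + 3375 + 450 + 540 - 2700 - 270) + 10)**2 = (1433 + 10)**2 = 1443**2 = 2082249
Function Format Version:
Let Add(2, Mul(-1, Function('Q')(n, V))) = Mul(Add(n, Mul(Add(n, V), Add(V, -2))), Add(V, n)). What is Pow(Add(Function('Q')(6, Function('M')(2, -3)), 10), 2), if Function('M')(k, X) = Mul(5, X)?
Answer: 2082249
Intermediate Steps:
Function('Q')(n, V) = Add(2, Mul(-1, Add(V, n), Add(n, Mul(Add(-2, V), Add(V, n))))) (Function('Q')(n, V) = Add(2, Mul(-1, Mul(Add(n, Mul(Add(n, V), Add(V, -2))), Add(V, n)))) = Add(2, Mul(-1, Mul(Add(n, Mul(Add(V, n), Add(-2, V))), Add(V, n)))) = Add(2, Mul(-1, Mul(Add(n, Mul(Add(-2, V), Add(V, n))), Add(V, n)))) = Add(2, Mul(-1, Mul(Add(V, n), Add(n, Mul(Add(-2, V), Add(V, n)))))) = Add(2, Mul(-1, Add(V, n), Add(n, Mul(Add(-2, V), Add(V, n))))))
Pow(Add(Function('Q')(6, Function('M')(2, -3)), 10), 2) = Pow(Add(Add(2, Pow(6, 2), Mul(-1, Pow(Mul(5, -3), 3)), Mul(2, Pow(Mul(5, -3), 2)), Mul(-1, Mul(5, -3), Pow(6, 2)), Mul(-2, 6, Pow(Mul(5, -3), 2)), Mul(3, Mul(5, -3), 6)), 10), 2) = Pow(Add(Add(2, 36, Mul(-1, Pow(-15, 3)), Mul(2, Pow(-15, 2)), Mul(-1, -15, 36), Mul(-2, 6, Pow(-15, 2)), Mul(3, -15, 6)), 10), 2) = Pow(Add(Add(2, 36, Mul(-1, -3375), Mul(2, 225), 540, Mul(-2, 6, 225), -270), 10), 2) = Pow(Add(Add(2, 36, 3375, 450, 540, -2700, -270), 10), 2) = Pow(Add(1433, 10), 2) = Pow(1443, 2) = 2082249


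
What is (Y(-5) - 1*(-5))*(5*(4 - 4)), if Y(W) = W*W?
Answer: 0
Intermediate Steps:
Y(W) = W²
(Y(-5) - 1*(-5))*(5*(4 - 4)) = ((-5)² - 1*(-5))*(5*(4 - 4)) = (25 + 5)*(5*0) = 30*0 = 0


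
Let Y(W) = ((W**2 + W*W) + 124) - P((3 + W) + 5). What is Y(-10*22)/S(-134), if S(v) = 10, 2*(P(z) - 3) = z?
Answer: 97027/10 ≈ 9702.7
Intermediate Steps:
P(z) = 3 + z/2
Y(W) = 117 + 2*W**2 - W/2 (Y(W) = ((W**2 + W*W) + 124) - (3 + ((3 + W) + 5)/2) = ((W**2 + W**2) + 124) - (3 + (8 + W)/2) = (2*W**2 + 124) - (3 + (4 + W/2)) = (124 + 2*W**2) - (7 + W/2) = (124 + 2*W**2) + (-7 - W/2) = 117 + 2*W**2 - W/2)
Y(-10*22)/S(-134) = (117 + 2*(-10*22)**2 - (-5)*22)/10 = (117 + 2*(-220)**2 - 1/2*(-220))*(1/10) = (117 + 2*48400 + 110)*(1/10) = (117 + 96800 + 110)*(1/10) = 97027*(1/10) = 97027/10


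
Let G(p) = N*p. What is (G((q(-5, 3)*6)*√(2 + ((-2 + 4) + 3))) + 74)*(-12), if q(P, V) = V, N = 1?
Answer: -888 - 216*√7 ≈ -1459.5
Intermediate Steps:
G(p) = p (G(p) = 1*p = p)
(G((q(-5, 3)*6)*√(2 + ((-2 + 4) + 3))) + 74)*(-12) = ((3*6)*√(2 + ((-2 + 4) + 3)) + 74)*(-12) = (18*√(2 + (2 + 3)) + 74)*(-12) = (18*√(2 + 5) + 74)*(-12) = (18*√7 + 74)*(-12) = (74 + 18*√7)*(-12) = -888 - 216*√7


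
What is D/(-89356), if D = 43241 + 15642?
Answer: -58883/89356 ≈ -0.65897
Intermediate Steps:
D = 58883
D/(-89356) = 58883/(-89356) = 58883*(-1/89356) = -58883/89356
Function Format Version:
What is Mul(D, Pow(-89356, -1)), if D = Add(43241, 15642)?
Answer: Rational(-58883, 89356) ≈ -0.65897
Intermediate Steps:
D = 58883
Mul(D, Pow(-89356, -1)) = Mul(58883, Pow(-89356, -1)) = Mul(58883, Rational(-1, 89356)) = Rational(-58883, 89356)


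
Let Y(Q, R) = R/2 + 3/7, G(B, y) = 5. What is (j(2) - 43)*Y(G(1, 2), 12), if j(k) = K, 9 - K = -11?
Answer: -1035/7 ≈ -147.86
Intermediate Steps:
K = 20 (K = 9 - 1*(-11) = 9 + 11 = 20)
j(k) = 20
Y(Q, R) = 3/7 + R/2 (Y(Q, R) = R*(½) + 3*(⅐) = R/2 + 3/7 = 3/7 + R/2)
(j(2) - 43)*Y(G(1, 2), 12) = (20 - 43)*(3/7 + (½)*12) = -23*(3/7 + 6) = -23*45/7 = -1035/7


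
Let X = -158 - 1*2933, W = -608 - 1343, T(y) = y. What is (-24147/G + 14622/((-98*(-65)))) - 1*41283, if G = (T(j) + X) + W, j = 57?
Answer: -131069225229/3175445 ≈ -41276.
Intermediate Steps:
W = -1951
X = -3091 (X = -158 - 2933 = -3091)
G = -4985 (G = (57 - 3091) - 1951 = -3034 - 1951 = -4985)
(-24147/G + 14622/((-98*(-65)))) - 1*41283 = (-24147/(-4985) + 14622/((-98*(-65)))) - 1*41283 = (-24147*(-1/4985) + 14622/6370) - 41283 = (24147/4985 + 14622*(1/6370)) - 41283 = (24147/4985 + 7311/3185) - 41283 = 22670706/3175445 - 41283 = -131069225229/3175445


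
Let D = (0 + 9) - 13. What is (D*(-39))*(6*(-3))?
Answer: -2808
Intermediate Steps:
D = -4 (D = 9 - 13 = -4)
(D*(-39))*(6*(-3)) = (-4*(-39))*(6*(-3)) = 156*(-18) = -2808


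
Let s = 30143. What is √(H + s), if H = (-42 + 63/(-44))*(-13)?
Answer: √14862485/22 ≈ 175.24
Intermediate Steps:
H = 24843/44 (H = (-42 + 63*(-1/44))*(-13) = (-42 - 63/44)*(-13) = -1911/44*(-13) = 24843/44 ≈ 564.61)
√(H + s) = √(24843/44 + 30143) = √(1351135/44) = √14862485/22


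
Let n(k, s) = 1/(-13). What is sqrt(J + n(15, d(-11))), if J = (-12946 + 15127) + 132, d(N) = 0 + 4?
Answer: 2*sqrt(97721)/13 ≈ 48.093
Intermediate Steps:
d(N) = 4
n(k, s) = -1/13
J = 2313 (J = 2181 + 132 = 2313)
sqrt(J + n(15, d(-11))) = sqrt(2313 - 1/13) = sqrt(30068/13) = 2*sqrt(97721)/13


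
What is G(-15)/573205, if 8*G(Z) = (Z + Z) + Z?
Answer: -9/917128 ≈ -9.8132e-6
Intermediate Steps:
G(Z) = 3*Z/8 (G(Z) = ((Z + Z) + Z)/8 = (2*Z + Z)/8 = (3*Z)/8 = 3*Z/8)
G(-15)/573205 = ((3/8)*(-15))/573205 = -45/8*1/573205 = -9/917128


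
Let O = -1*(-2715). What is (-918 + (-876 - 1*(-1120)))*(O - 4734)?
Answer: 1360806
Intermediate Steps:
O = 2715
(-918 + (-876 - 1*(-1120)))*(O - 4734) = (-918 + (-876 - 1*(-1120)))*(2715 - 4734) = (-918 + (-876 + 1120))*(-2019) = (-918 + 244)*(-2019) = -674*(-2019) = 1360806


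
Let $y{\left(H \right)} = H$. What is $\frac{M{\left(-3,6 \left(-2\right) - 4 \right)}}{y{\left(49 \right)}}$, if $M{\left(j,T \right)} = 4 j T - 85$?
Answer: $\frac{107}{49} \approx 2.1837$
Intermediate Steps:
$M{\left(j,T \right)} = -85 + 4 T j$ ($M{\left(j,T \right)} = 4 T j - 85 = -85 + 4 T j$)
$\frac{M{\left(-3,6 \left(-2\right) - 4 \right)}}{y{\left(49 \right)}} = \frac{-85 + 4 \left(6 \left(-2\right) - 4\right) \left(-3\right)}{49} = \left(-85 + 4 \left(-12 - 4\right) \left(-3\right)\right) \frac{1}{49} = \left(-85 + 4 \left(-16\right) \left(-3\right)\right) \frac{1}{49} = \left(-85 + 192\right) \frac{1}{49} = 107 \cdot \frac{1}{49} = \frac{107}{49}$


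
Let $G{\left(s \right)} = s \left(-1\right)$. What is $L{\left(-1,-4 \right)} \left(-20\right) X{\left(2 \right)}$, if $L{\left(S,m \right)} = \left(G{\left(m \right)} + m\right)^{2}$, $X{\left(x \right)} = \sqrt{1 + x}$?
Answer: $0$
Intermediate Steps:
$G{\left(s \right)} = - s$
$L{\left(S,m \right)} = 0$ ($L{\left(S,m \right)} = \left(- m + m\right)^{2} = 0^{2} = 0$)
$L{\left(-1,-4 \right)} \left(-20\right) X{\left(2 \right)} = 0 \left(-20\right) \sqrt{1 + 2} = 0 \sqrt{3} = 0$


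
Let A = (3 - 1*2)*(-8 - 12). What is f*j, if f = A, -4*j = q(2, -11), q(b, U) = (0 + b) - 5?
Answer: -15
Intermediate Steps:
q(b, U) = -5 + b (q(b, U) = b - 5 = -5 + b)
j = ¾ (j = -(-5 + 2)/4 = -¼*(-3) = ¾ ≈ 0.75000)
A = -20 (A = (3 - 2)*(-20) = 1*(-20) = -20)
f = -20
f*j = -20*¾ = -15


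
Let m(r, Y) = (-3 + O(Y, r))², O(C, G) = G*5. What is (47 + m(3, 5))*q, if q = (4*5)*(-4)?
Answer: -15280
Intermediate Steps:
O(C, G) = 5*G
m(r, Y) = (-3 + 5*r)²
q = -80 (q = 20*(-4) = -80)
(47 + m(3, 5))*q = (47 + (-3 + 5*3)²)*(-80) = (47 + (-3 + 15)²)*(-80) = (47 + 12²)*(-80) = (47 + 144)*(-80) = 191*(-80) = -15280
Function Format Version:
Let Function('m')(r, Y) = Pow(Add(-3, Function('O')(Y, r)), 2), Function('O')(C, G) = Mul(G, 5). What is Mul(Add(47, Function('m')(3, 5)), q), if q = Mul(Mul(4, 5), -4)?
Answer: -15280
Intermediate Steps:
Function('O')(C, G) = Mul(5, G)
Function('m')(r, Y) = Pow(Add(-3, Mul(5, r)), 2)
q = -80 (q = Mul(20, -4) = -80)
Mul(Add(47, Function('m')(3, 5)), q) = Mul(Add(47, Pow(Add(-3, Mul(5, 3)), 2)), -80) = Mul(Add(47, Pow(Add(-3, 15), 2)), -80) = Mul(Add(47, Pow(12, 2)), -80) = Mul(Add(47, 144), -80) = Mul(191, -80) = -15280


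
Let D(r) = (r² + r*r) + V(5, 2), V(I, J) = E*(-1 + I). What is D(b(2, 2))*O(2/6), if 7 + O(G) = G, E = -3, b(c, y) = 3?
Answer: -40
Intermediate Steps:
O(G) = -7 + G
V(I, J) = 3 - 3*I (V(I, J) = -3*(-1 + I) = 3 - 3*I)
D(r) = -12 + 2*r² (D(r) = (r² + r*r) + (3 - 3*5) = (r² + r²) + (3 - 15) = 2*r² - 12 = -12 + 2*r²)
D(b(2, 2))*O(2/6) = (-12 + 2*3²)*(-7 + 2/6) = (-12 + 2*9)*(-7 + 2*(⅙)) = (-12 + 18)*(-7 + ⅓) = 6*(-20/3) = -40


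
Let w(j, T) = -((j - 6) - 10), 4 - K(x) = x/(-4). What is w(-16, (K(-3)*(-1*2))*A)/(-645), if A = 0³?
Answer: -32/645 ≈ -0.049612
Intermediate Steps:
A = 0
K(x) = 4 + x/4 (K(x) = 4 - x/(-4) = 4 - x*(-1)/4 = 4 - (-1)*x/4 = 4 + x/4)
w(j, T) = 16 - j (w(j, T) = -((-6 + j) - 10) = -(-16 + j) = 16 - j)
w(-16, (K(-3)*(-1*2))*A)/(-645) = (16 - 1*(-16))/(-645) = (16 + 16)*(-1/645) = 32*(-1/645) = -32/645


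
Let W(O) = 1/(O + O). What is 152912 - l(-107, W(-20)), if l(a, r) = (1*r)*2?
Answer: 3058241/20 ≈ 1.5291e+5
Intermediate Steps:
W(O) = 1/(2*O)
l(a, r) = 2*r (l(a, r) = r*2 = 2*r)
152912 - l(-107, W(-20)) = 152912 - 2*(½)/(-20) = 152912 - 2*(½)*(-1/20) = 152912 - 2*(-1)/40 = 152912 - 1*(-1/20) = 152912 + 1/20 = 3058241/20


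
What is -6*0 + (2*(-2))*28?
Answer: -112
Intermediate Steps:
-6*0 + (2*(-2))*28 = 0 - 4*28 = 0 - 112 = -112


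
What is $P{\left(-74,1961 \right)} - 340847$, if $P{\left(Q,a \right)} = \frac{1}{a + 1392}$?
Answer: $- \frac{1142859990}{3353} \approx -3.4085 \cdot 10^{5}$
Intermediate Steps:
$P{\left(Q,a \right)} = \frac{1}{1392 + a}$
$P{\left(-74,1961 \right)} - 340847 = \frac{1}{1392 + 1961} - 340847 = \frac{1}{3353} - 340847 = - \frac{1142859990}{3353}$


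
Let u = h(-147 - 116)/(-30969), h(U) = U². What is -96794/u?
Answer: 2997613386/69169 ≈ 43338.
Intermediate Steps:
u = -69169/30969 (u = (-147 - 116)²/(-30969) = (-263)²*(-1/30969) = 69169*(-1/30969) = -69169/30969 ≈ -2.2335)
-96794/u = -96794/(-69169/30969) = -96794*(-30969/69169) = 2997613386/69169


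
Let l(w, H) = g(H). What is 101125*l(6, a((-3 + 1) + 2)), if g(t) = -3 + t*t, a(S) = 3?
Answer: 606750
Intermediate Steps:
g(t) = -3 + t²
l(w, H) = -3 + H²
101125*l(6, a((-3 + 1) + 2)) = 101125*(-3 + 3²) = 101125*(-3 + 9) = 101125*6 = 606750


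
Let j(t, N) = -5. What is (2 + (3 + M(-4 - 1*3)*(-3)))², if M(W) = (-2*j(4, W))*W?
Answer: 46225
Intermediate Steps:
M(W) = 10*W (M(W) = (-2*(-5))*W = 10*W)
(2 + (3 + M(-4 - 1*3)*(-3)))² = (2 + (3 + (10*(-4 - 1*3))*(-3)))² = (2 + (3 + (10*(-4 - 3))*(-3)))² = (2 + (3 + (10*(-7))*(-3)))² = (2 + (3 - 70*(-3)))² = (2 + (3 + 210))² = (2 + 213)² = 215² = 46225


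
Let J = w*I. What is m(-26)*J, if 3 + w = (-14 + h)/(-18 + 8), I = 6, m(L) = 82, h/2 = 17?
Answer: -2460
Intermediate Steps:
h = 34 (h = 2*17 = 34)
w = -5 (w = -3 + (-14 + 34)/(-18 + 8) = -3 + 20/(-10) = -3 + 20*(-⅒) = -3 - 2 = -5)
J = -30 (J = -5*6 = -30)
m(-26)*J = 82*(-30) = -2460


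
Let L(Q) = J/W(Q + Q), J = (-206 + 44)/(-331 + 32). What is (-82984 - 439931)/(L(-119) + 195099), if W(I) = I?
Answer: -6201946205/2313939146 ≈ -2.6803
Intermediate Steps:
J = 162/299 (J = -162/(-299) = -162*(-1/299) = 162/299 ≈ 0.54181)
L(Q) = 81/(299*Q) (L(Q) = 162/(299*(Q + Q)) = 162/(299*((2*Q))) = 162*(1/(2*Q))/299 = 81/(299*Q))
(-82984 - 439931)/(L(-119) + 195099) = (-82984 - 439931)/((81/299)/(-119) + 195099) = -522915/((81/299)*(-1/119) + 195099) = -522915/(-81/35581 + 195099) = -522915/6941817438/35581 = -522915*35581/6941817438 = -6201946205/2313939146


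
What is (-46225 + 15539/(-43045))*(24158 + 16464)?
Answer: -80828463913008/43045 ≈ -1.8778e+9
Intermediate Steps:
(-46225 + 15539/(-43045))*(24158 + 16464) = (-46225 + 15539*(-1/43045))*40622 = (-46225 - 15539/43045)*40622 = -1989770664/43045*40622 = -80828463913008/43045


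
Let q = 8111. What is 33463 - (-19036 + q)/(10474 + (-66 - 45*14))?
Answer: 327212139/9778 ≈ 33464.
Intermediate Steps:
33463 - (-19036 + q)/(10474 + (-66 - 45*14)) = 33463 - (-19036 + 8111)/(10474 + (-66 - 45*14)) = 33463 - (-10925)/(10474 + (-66 - 630)) = 33463 - (-10925)/(10474 - 696) = 33463 - (-10925)/9778 = 33463 - 1*(-10925/9778) = 33463 + 10925/9778 = 327212139/9778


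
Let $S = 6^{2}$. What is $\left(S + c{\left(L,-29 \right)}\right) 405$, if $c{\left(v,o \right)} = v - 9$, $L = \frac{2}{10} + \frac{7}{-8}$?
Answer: $\frac{85293}{8} \approx 10662.0$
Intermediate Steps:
$L = - \frac{27}{40}$ ($L = 2 \cdot \frac{1}{10} + 7 \left(- \frac{1}{8}\right) = \frac{1}{5} - \frac{7}{8} = - \frac{27}{40} \approx -0.675$)
$c{\left(v,o \right)} = -9 + v$
$S = 36$
$\left(S + c{\left(L,-29 \right)}\right) 405 = \left(36 - \frac{387}{40}\right) 405 = \frac{1053}{40} \cdot 405 = \frac{85293}{8}$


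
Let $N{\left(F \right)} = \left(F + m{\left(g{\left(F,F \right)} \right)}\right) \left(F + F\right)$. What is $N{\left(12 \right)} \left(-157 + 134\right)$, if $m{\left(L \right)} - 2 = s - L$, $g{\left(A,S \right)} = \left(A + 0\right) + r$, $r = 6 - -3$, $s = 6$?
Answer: $552$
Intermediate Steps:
$r = 9$ ($r = 6 + 3 = 9$)
$g{\left(A,S \right)} = 9 + A$ ($g{\left(A,S \right)} = \left(A + 0\right) + 9 = A + 9 = 9 + A$)
$m{\left(L \right)} = 8 - L$ ($m{\left(L \right)} = 2 - \left(-6 + L\right) = 8 - L$)
$N{\left(F \right)} = - 2 F$ ($N{\left(F \right)} = \left(F - \left(1 + F\right)\right) \left(F + F\right) = \left(F + \left(8 - \left(9 + F\right)\right)\right) 2 F = \left(F - \left(1 + F\right)\right) 2 F = - 2 F$)
$N{\left(12 \right)} \left(-157 + 134\right) = \left(-2\right) 12 \left(-157 + 134\right) = \left(-24\right) \left(-23\right) = 552$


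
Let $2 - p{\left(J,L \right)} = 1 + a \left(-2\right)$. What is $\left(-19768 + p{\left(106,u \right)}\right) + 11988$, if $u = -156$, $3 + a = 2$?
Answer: $-7781$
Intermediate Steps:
$a = -1$ ($a = -3 + 2 = -1$)
$p{\left(J,L \right)} = -1$ ($p{\left(J,L \right)} = 2 - \left(1 - -2\right) = 2 - \left(1 + 2\right) = 2 - 3 = -1$)
$\left(-19768 + p{\left(106,u \right)}\right) + 11988 = \left(-19768 - 1\right) + 11988 = -19769 + 11988 = -7781$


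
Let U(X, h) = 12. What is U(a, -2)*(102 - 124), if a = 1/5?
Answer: -264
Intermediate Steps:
a = ⅕ ≈ 0.20000
U(a, -2)*(102 - 124) = 12*(102 - 124) = 12*(-22) = -264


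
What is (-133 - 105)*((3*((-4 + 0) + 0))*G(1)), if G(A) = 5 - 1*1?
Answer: 11424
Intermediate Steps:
G(A) = 4 (G(A) = 5 - 1 = 4)
(-133 - 105)*((3*((-4 + 0) + 0))*G(1)) = (-133 - 105)*((3*((-4 + 0) + 0))*4) = -238*3*(-4 + 0)*4 = -238*3*(-4)*4 = -(-2856)*4 = -238*(-48) = 11424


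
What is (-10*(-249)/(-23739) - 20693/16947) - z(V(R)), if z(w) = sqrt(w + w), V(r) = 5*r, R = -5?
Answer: -177809719/134101611 - 5*I*sqrt(2) ≈ -1.3259 - 7.0711*I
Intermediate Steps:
z(w) = sqrt(2)*sqrt(w) (z(w) = sqrt(2*w) = sqrt(2)*sqrt(w))
(-10*(-249)/(-23739) - 20693/16947) - z(V(R)) = (-10*(-249)/(-23739) - 20693/16947) - sqrt(2)*sqrt(5*(-5)) = (2490*(-1/23739) - 20693*1/16947) - sqrt(2)*sqrt(-25) = (-830/7913 - 20693/16947) - sqrt(2)*5*I = -177809719/134101611 - 5*I*sqrt(2)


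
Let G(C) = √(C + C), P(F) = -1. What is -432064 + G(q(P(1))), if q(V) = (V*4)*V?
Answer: -432064 + 2*√2 ≈ -4.3206e+5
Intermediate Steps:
q(V) = 4*V² (q(V) = (4*V)*V = 4*V²)
G(C) = √2*√C (G(C) = √(2*C) = √2*√C)
-432064 + G(q(P(1))) = -432064 + √2*√(4*(-1)²) = -432064 + √2*√(4*1) = -432064 + √2*√4 = -432064 + √2*2 = -432064 + 2*√2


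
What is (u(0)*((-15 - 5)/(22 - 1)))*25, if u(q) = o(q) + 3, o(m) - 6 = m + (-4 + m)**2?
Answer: -12500/21 ≈ -595.24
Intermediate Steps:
o(m) = 6 + m + (-4 + m)**2 (o(m) = 6 + (m + (-4 + m)**2) = 6 + m + (-4 + m)**2)
u(q) = 9 + q + (-4 + q)**2 (u(q) = (6 + q + (-4 + q)**2) + 3 = 9 + q + (-4 + q)**2)
(u(0)*((-15 - 5)/(22 - 1)))*25 = ((9 + 0 + (-4 + 0)**2)*((-15 - 5)/(22 - 1)))*25 = ((9 + 0 + (-4)**2)*(-20/21))*25 = ((9 + 0 + 16)*(-20*1/21))*25 = (25*(-20/21))*25 = -500/21*25 = -12500/21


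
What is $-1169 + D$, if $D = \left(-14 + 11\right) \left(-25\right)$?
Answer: $-1094$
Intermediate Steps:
$D = 75$ ($D = \left(-3\right) \left(-25\right) = 75$)
$-1169 + D = -1169 + 75 = -1094$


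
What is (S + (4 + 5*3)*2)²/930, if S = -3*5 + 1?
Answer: 96/155 ≈ 0.61936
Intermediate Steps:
S = -14 (S = -15 + 1 = -14)
(S + (4 + 5*3)*2)²/930 = (-14 + (4 + 5*3)*2)²/930 = (-14 + (4 + 15)*2)²*(1/930) = (-14 + 19*2)²*(1/930) = (-14 + 38)²*(1/930) = 24²*(1/930) = 576*(1/930) = 96/155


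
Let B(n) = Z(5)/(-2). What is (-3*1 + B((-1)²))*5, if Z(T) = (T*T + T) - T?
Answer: -155/2 ≈ -77.500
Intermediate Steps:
Z(T) = T² (Z(T) = (T² + T) - T = (T + T²) - T = T²)
B(n) = -25/2 (B(n) = 5²/(-2) = 25*(-½) = -25/2)
(-3*1 + B((-1)²))*5 = (-3*1 - 25/2)*5 = (-3 - 25/2)*5 = -31/2*5 = -155/2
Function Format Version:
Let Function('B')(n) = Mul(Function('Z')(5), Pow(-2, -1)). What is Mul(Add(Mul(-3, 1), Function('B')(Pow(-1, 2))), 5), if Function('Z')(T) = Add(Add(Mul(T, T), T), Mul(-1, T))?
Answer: Rational(-155, 2) ≈ -77.500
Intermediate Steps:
Function('Z')(T) = Pow(T, 2) (Function('Z')(T) = Add(Add(Pow(T, 2), T), Mul(-1, T)) = Add(Add(T, Pow(T, 2)), Mul(-1, T)) = Pow(T, 2))
Function('B')(n) = Rational(-25, 2) (Function('B')(n) = Mul(Pow(5, 2), Pow(-2, -1)) = Mul(25, Rational(-1, 2)) = Rational(-25, 2))
Mul(Add(Mul(-3, 1), Function('B')(Pow(-1, 2))), 5) = Mul(Add(Mul(-3, 1), Rational(-25, 2)), 5) = Mul(Add(-3, Rational(-25, 2)), 5) = Mul(Rational(-31, 2), 5) = Rational(-155, 2)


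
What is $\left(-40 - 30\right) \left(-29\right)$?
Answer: $2030$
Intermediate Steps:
$\left(-40 - 30\right) \left(-29\right) = \left(-70\right) \left(-29\right) = 2030$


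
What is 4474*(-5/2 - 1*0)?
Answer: -11185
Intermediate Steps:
4474*(-5/2 - 1*0) = 4474*(-5*1/2 + 0) = 4474*(-5/2 + 0) = 4474*(-5/2) = -11185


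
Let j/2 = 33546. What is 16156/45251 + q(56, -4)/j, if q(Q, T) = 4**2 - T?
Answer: 271210843/758995023 ≈ 0.35733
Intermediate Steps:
q(Q, T) = 16 - T
j = 67092 (j = 2*33546 = 67092)
16156/45251 + q(56, -4)/j = 16156/45251 + (16 - 1*(-4))/67092 = 16156*(1/45251) + (16 + 4)*(1/67092) = 16156/45251 + 20*(1/67092) = 16156/45251 + 5/16773 = 271210843/758995023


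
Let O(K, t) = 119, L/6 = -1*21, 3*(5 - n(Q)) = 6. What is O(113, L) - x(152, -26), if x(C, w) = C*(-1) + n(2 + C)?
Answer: 268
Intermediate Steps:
n(Q) = 3 (n(Q) = 5 - ⅓*6 = 5 - 2 = 3)
x(C, w) = 3 - C (x(C, w) = C*(-1) + 3 = -C + 3 = 3 - C)
L = -126 (L = 6*(-1*21) = 6*(-21) = -126)
O(113, L) - x(152, -26) = 119 - (3 - 1*152) = 119 - (3 - 152) = 119 - 1*(-149) = 119 + 149 = 268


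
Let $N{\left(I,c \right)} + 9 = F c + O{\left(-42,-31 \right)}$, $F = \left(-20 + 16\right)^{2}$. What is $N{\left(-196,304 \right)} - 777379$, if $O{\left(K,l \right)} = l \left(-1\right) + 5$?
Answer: $-772488$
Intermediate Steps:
$O{\left(K,l \right)} = 5 - l$ ($O{\left(K,l \right)} = - l + 5 = 5 - l$)
$F = 16$ ($F = \left(-4\right)^{2} = 16$)
$N{\left(I,c \right)} = 27 + 16 c$ ($N{\left(I,c \right)} = -9 + \left(16 c + \left(5 - -31\right)\right) = -9 + \left(16 c + \left(5 + 31\right)\right) = -9 + \left(16 c + 36\right) = -9 + \left(36 + 16 c\right) = 27 + 16 c$)
$N{\left(-196,304 \right)} - 777379 = \left(27 + 16 \cdot 304\right) - 777379 = \left(27 + 4864\right) - 777379 = 4891 - 777379 = -772488$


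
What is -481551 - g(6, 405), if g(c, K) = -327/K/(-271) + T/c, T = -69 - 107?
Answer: -17616470284/36585 ≈ -4.8152e+5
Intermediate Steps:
T = -176
g(c, K) = -176/c + 327/(271*K) (g(c, K) = -327/K/(-271) - 176/c = -327/K*(-1/271) - 176/c = 327/(271*K) - 176/c = -176/c + 327/(271*K))
-481551 - g(6, 405) = -481551 - (-176/6 + (327/271)/405) = -481551 - (-176*⅙ + (327/271)*(1/405)) = -481551 - (-88/3 + 109/36585) = -481551 - 1*(-1073051/36585) = -481551 + 1073051/36585 = -17616470284/36585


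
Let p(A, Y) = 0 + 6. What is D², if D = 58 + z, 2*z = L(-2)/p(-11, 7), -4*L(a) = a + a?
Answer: 485809/144 ≈ 3373.7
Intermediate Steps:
L(a) = -a/2 (L(a) = -(a + a)/4 = -a/2)
p(A, Y) = 6
z = 1/12 (z = (-½*(-2)/6)/2 = (1*(⅙))/2 = (½)*(⅙) = 1/12 ≈ 0.083333)
D = 697/12 (D = 58 + 1/12 = 697/12 ≈ 58.083)
D² = (697/12)² = 485809/144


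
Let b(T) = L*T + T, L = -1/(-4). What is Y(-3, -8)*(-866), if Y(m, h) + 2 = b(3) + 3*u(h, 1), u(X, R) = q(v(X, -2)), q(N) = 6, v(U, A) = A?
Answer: -34207/2 ≈ -17104.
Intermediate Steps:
L = 1/4 (L = -1*(-1/4) = 1/4 ≈ 0.25000)
b(T) = 5*T/4 (b(T) = T/4 + T = 5*T/4)
u(X, R) = 6
Y(m, h) = 79/4 (Y(m, h) = -2 + ((5/4)*3 + 3*6) = -2 + (15/4 + 18) = -2 + 87/4 = 79/4)
Y(-3, -8)*(-866) = (79/4)*(-866) = -34207/2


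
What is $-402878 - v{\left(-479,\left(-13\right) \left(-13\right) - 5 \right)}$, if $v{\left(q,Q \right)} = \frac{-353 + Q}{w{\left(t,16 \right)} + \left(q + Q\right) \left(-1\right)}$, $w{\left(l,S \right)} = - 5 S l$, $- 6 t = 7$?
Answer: $- \frac{70503569}{175} \approx -4.0288 \cdot 10^{5}$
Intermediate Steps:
$t = - \frac{7}{6}$ ($t = \left(- \frac{1}{6}\right) 7 = - \frac{7}{6} \approx -1.1667$)
$w{\left(l,S \right)} = - 5 S l$
$v{\left(q,Q \right)} = \frac{-353 + Q}{\frac{280}{3} - Q - q}$ ($v{\left(q,Q \right)} = \frac{-353 + Q}{\left(-5\right) 16 \left(- \frac{7}{6}\right) + \left(q + Q\right) \left(-1\right)} = \frac{-353 + Q}{\frac{280}{3} + \left(Q + q\right) \left(-1\right)} = \frac{-353 + Q}{\frac{280}{3} - \left(Q + q\right)} = \frac{-353 + Q}{\frac{280}{3} - Q - q}$)
$-402878 - v{\left(-479,\left(-13\right) \left(-13\right) - 5 \right)} = -402878 - \frac{3 \left(353 - \left(\left(-13\right) \left(-13\right) - 5\right)\right)}{-280 + 3 \left(\left(-13\right) \left(-13\right) - 5\right) + 3 \left(-479\right)} = -402878 - \frac{3 \left(353 - \left(169 - 5\right)\right)}{-280 + 3 \left(169 - 5\right) - 1437} = -402878 - \frac{3 \left(353 - 164\right)}{-280 + 3 \cdot 164 - 1437} = -402878 - \frac{3 \left(353 - 164\right)}{-280 + 492 - 1437} = -402878 - 3 \frac{1}{-1225} \cdot 189 = -402878 - 3 \left(- \frac{1}{1225}\right) 189 = -402878 - - \frac{81}{175} = -402878 + \frac{81}{175} = - \frac{70503569}{175}$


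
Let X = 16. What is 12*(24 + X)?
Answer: 480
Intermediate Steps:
12*(24 + X) = 12*(24 + 16) = 12*40 = 480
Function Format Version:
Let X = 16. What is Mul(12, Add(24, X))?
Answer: 480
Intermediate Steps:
Mul(12, Add(24, X)) = Mul(12, Add(24, 16)) = Mul(12, 40) = 480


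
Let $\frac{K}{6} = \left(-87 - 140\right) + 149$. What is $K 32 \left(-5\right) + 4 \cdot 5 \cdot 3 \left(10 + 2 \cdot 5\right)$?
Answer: $76080$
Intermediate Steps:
$K = -468$ ($K = 6 \left(\left(-87 - 140\right) + 149\right) = 6 \left(-227 + 149\right) = 6 \left(-78\right) = -468$)
$K 32 \left(-5\right) + 4 \cdot 5 \cdot 3 \left(10 + 2 \cdot 5\right) = - 468 \cdot 32 \left(-5\right) + 4 \cdot 5 \cdot 3 \left(10 + 2 \cdot 5\right) = \left(-468\right) \left(-160\right) + 20 \cdot 3 \left(10 + 10\right) = 74880 + 60 \cdot 20 = 74880 + 1200 = 76080$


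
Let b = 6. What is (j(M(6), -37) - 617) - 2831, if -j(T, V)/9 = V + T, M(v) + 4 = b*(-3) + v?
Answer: -2971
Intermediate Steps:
M(v) = -22 + v (M(v) = -4 + (6*(-3) + v) = -4 + (-18 + v) = -22 + v)
j(T, V) = -9*T - 9*V (j(T, V) = -9*(V + T) = -9*(T + V) = -9*T - 9*V)
(j(M(6), -37) - 617) - 2831 = ((-9*(-22 + 6) - 9*(-37)) - 617) - 2831 = ((-9*(-16) + 333) - 617) - 2831 = ((144 + 333) - 617) - 2831 = (477 - 617) - 2831 = -140 - 2831 = -2971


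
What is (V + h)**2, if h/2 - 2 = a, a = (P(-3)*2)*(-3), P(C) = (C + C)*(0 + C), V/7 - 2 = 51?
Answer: 25281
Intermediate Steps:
V = 371 (V = 14 + 7*51 = 14 + 357 = 371)
P(C) = 2*C**2 (P(C) = (2*C)*C = 2*C**2)
a = -108 (a = ((2*(-3)**2)*2)*(-3) = ((2*9)*2)*(-3) = (18*2)*(-3) = 36*(-3) = -108)
h = -212 (h = 4 + 2*(-108) = 4 - 216 = -212)
(V + h)**2 = (371 - 212)**2 = 159**2 = 25281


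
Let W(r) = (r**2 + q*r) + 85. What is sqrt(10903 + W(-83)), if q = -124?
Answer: sqrt(28169) ≈ 167.84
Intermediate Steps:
W(r) = 85 + r**2 - 124*r (W(r) = (r**2 - 124*r) + 85 = 85 + r**2 - 124*r)
sqrt(10903 + W(-83)) = sqrt(10903 + (85 + (-83)**2 - 124*(-83))) = sqrt(10903 + (85 + 6889 + 10292)) = sqrt(10903 + 17266) = sqrt(28169)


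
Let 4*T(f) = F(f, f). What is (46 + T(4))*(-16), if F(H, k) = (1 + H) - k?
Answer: -740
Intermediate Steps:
F(H, k) = 1 + H - k
T(f) = ¼ (T(f) = (1 + f - f)/4 = (¼)*1 = ¼)
(46 + T(4))*(-16) = (46 + ¼)*(-16) = (185/4)*(-16) = -740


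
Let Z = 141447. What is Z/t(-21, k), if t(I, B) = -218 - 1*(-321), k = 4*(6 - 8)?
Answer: 141447/103 ≈ 1373.3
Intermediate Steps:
k = -8 (k = 4*(-2) = -8)
t(I, B) = 103 (t(I, B) = -218 + 321 = 103)
Z/t(-21, k) = 141447/103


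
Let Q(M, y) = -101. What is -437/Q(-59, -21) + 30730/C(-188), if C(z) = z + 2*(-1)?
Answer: -302070/1919 ≈ -157.41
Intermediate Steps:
C(z) = -2 + z (C(z) = z - 2 = -2 + z)
-437/Q(-59, -21) + 30730/C(-188) = -437/(-101) + 30730/(-2 - 188) = -437*(-1/101) + 30730/(-190) = 437/101 + 30730*(-1/190) = 437/101 - 3073/19 = -302070/1919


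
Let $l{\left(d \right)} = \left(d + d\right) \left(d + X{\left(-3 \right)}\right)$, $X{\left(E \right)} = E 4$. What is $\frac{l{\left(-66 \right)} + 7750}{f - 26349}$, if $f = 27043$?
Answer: $\frac{9023}{347} \approx 26.003$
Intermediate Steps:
$X{\left(E \right)} = 4 E$
$l{\left(d \right)} = 2 d \left(-12 + d\right)$ ($l{\left(d \right)} = \left(d + d\right) \left(d + 4 \left(-3\right)\right) = 2 d \left(d - 12\right) = 2 d \left(-12 + d\right)$)
$\frac{l{\left(-66 \right)} + 7750}{f - 26349} = \frac{2 \left(-66\right) \left(-12 - 66\right) + 7750}{27043 - 26349} = \frac{2 \left(-66\right) \left(-78\right) + 7750}{694} = \left(10296 + 7750\right) \frac{1}{694} = 18046 \cdot \frac{1}{694} = \frac{9023}{347}$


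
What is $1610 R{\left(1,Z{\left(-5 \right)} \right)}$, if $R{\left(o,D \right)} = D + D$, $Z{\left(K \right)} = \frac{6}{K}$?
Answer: $-3864$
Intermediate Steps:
$R{\left(o,D \right)} = 2 D$
$1610 R{\left(1,Z{\left(-5 \right)} \right)} = 1610 \cdot 2 \frac{6}{-5} = 1610 \cdot 2 \cdot 6 \left(- \frac{1}{5}\right) = 1610 \cdot 2 \left(- \frac{6}{5}\right) = 1610 \left(- \frac{12}{5}\right) = -3864$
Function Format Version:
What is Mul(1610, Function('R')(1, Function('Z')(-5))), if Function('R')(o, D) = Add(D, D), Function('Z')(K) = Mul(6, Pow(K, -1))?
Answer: -3864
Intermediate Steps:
Function('R')(o, D) = Mul(2, D)
Mul(1610, Function('R')(1, Function('Z')(-5))) = Mul(1610, Mul(2, Mul(6, Pow(-5, -1)))) = Mul(1610, Mul(2, Mul(6, Rational(-1, 5)))) = Mul(1610, Mul(2, Rational(-6, 5))) = Mul(1610, Rational(-12, 5)) = -3864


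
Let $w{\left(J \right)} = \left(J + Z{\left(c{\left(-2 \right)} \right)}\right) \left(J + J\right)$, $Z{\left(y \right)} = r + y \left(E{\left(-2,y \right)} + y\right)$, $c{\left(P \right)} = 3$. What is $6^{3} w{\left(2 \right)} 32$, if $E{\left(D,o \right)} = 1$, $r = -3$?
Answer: $304128$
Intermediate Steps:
$Z{\left(y \right)} = -3 + y \left(1 + y\right)$
$w{\left(J \right)} = 2 J \left(9 + J\right)$ ($w{\left(J \right)} = \left(J + \left(-3 + 3 + 3^{2}\right)\right) \left(J + J\right) = \left(J + \left(-3 + 3 + 9\right)\right) 2 J = \left(J + 9\right) 2 J = \left(9 + J\right) 2 J = 2 J \left(9 + J\right)$)
$6^{3} w{\left(2 \right)} 32 = 6^{3} \cdot 2 \cdot 2 \left(9 + 2\right) 32 = 216 \cdot 2 \cdot 2 \cdot 11 \cdot 32 = 216 \cdot 44 \cdot 32 = 9504 \cdot 32 = 304128$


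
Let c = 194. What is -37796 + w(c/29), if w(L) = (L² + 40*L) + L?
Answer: -31518134/841 ≈ -37477.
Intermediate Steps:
w(L) = L² + 41*L
-37796 + w(c/29) = -37796 + (194/29)*(41 + 194/29) = -37796 + (194*(1/29))*(41 + 194*(1/29)) = -37796 + 194*(41 + 194/29)/29 = -37796 + (194/29)*(1383/29) = -37796 + 268302/841 = -31518134/841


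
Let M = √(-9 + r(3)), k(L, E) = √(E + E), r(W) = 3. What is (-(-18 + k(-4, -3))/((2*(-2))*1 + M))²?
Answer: (18 - I*√6)²/(4 - I*√6)² ≈ 10.141 + 11.053*I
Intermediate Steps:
k(L, E) = √2*√E (k(L, E) = √(2*E) = √2*√E)
M = I*√6 (M = √(-9 + 3) = √(-6) = I*√6 ≈ 2.4495*I)
(-(-18 + k(-4, -3))/((2*(-2))*1 + M))² = (-(-18 + √2*√(-3))/((2*(-2))*1 + I*√6))² = (-(-18 + √2*(I*√3))/(-4*1 + I*√6))² = (-(-18 + I*√6)/(-4 + I*√6))² = (-18 + I*√6)²/(-4 + I*√6)²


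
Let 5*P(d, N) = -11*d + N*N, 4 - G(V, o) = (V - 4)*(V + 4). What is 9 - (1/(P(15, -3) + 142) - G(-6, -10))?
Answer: -3883/554 ≈ -7.0090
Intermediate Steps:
G(V, o) = 4 - (-4 + V)*(4 + V) (G(V, o) = 4 - (V - 4)*(V + 4) = 4 - (-4 + V)*(4 + V))
P(d, N) = -11*d/5 + N**2/5 (P(d, N) = (-11*d + N*N)/5 = (-11*d + N**2)/5 = (N**2 - 11*d)/5 = -11*d/5 + N**2/5)
9 - (1/(P(15, -3) + 142) - G(-6, -10)) = 9 - (1/((-11/5*15 + (1/5)*(-3)**2) + 142) - (20 - 1*(-6)**2)) = 9 - (1/((-33 + (1/5)*9) + 142) - (20 - 1*36)) = 9 - (1/((-33 + 9/5) + 142) - (20 - 36)) = 9 - (1/(-156/5 + 142) - 1*(-16)) = 9 - (1/(554/5) + 16) = 9 - (5/554 + 16) = 9 - 1*8869/554 = 9 - 8869/554 = -3883/554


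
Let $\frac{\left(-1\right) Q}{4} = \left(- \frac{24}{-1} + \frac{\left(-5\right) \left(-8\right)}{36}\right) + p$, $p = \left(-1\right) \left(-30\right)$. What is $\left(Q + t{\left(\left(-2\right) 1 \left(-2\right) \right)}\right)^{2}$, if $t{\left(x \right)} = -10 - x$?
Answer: $\frac{4452100}{81} \approx 54964.0$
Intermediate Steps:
$p = 30$
$Q = - \frac{1984}{9}$ ($Q = - 4 \left(\left(- \frac{24}{-1} + \frac{\left(-5\right) \left(-8\right)}{36}\right) + 30\right) = - 4 \left(\left(\left(-24\right) \left(-1\right) + 40 \cdot \frac{1}{36}\right) + 30\right) = - 4 \left(\left(24 + \frac{10}{9}\right) + 30\right) = - 4 \left(\frac{226}{9} + 30\right) = \left(-4\right) \frac{496}{9} = - \frac{1984}{9} \approx -220.44$)
$\left(Q + t{\left(\left(-2\right) 1 \left(-2\right) \right)}\right)^{2} = \left(- \frac{1984}{9} - \left(10 + \left(-2\right) 1 \left(-2\right)\right)\right)^{2} = \left(- \frac{1984}{9} - \left(10 - -4\right)\right)^{2} = \left(- \frac{1984}{9} - 14\right)^{2} = \left(- \frac{2110}{9}\right)^{2} = \frac{4452100}{81}$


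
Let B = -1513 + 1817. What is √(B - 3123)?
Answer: I*√2819 ≈ 53.094*I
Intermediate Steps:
B = 304
√(B - 3123) = √(304 - 3123) = √(-2819) = I*√2819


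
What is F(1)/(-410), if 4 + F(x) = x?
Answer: 3/410 ≈ 0.0073171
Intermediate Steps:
F(x) = -4 + x
F(1)/(-410) = (-4 + 1)/(-410) = -3*(-1/410) = 3/410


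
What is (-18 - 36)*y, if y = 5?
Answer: -270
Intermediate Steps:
(-18 - 36)*y = (-18 - 36)*5 = -54*5 = -270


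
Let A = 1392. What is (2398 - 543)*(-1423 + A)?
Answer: -57505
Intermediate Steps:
(2398 - 543)*(-1423 + A) = (2398 - 543)*(-1423 + 1392) = 1855*(-31) = -57505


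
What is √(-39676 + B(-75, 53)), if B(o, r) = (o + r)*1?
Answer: I*√39698 ≈ 199.24*I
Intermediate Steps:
B(o, r) = o + r
√(-39676 + B(-75, 53)) = √(-39676 + (-75 + 53)) = √(-39676 - 22) = √(-39698) = I*√39698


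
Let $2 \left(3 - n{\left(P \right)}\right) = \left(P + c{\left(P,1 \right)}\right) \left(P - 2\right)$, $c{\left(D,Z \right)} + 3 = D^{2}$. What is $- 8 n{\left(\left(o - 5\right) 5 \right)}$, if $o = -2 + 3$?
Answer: $-33200$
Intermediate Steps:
$c{\left(D,Z \right)} = -3 + D^{2}$
$o = 1$
$n{\left(P \right)} = 3 - \frac{\left(-2 + P\right) \left(-3 + P + P^{2}\right)}{2}$ ($n{\left(P \right)} = 3 - \frac{\left(P + \left(-3 + P^{2}\right)\right) \left(P - 2\right)}{2} = 3 - \frac{\left(-3 + P + P^{2}\right) \left(-2 + P\right)}{2} = 3 - \frac{\left(-2 + P\right) \left(-3 + P + P^{2}\right)}{2}$)
$- 8 n{\left(\left(o - 5\right) 5 \right)} = - 8 \frac{\left(1 - 5\right) 5 \left(5 + \left(1 - 5\right) 5 - \left(\left(1 - 5\right) 5\right)^{2}\right)}{2} = - 8 \frac{\left(-4\right) 5 \left(5 - 20 - \left(\left(-4\right) 5\right)^{2}\right)}{2} = - 8 \cdot \frac{1}{2} \left(-20\right) \left(5 - 20 - \left(-20\right)^{2}\right) = - 8 \cdot \frac{1}{2} \left(-20\right) \left(5 - 20 - 400\right) = - 8 \cdot \frac{1}{2} \left(-20\right) \left(-415\right) = \left(-8\right) 4150 = -33200$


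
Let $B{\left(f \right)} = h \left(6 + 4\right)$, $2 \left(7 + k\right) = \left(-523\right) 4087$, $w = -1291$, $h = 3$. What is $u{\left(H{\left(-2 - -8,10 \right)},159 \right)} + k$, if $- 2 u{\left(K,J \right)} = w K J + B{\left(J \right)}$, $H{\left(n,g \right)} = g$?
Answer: $- \frac{84855}{2} \approx -42428.0$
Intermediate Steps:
$k = - \frac{2137515}{2}$ ($k = -7 + \frac{\left(-523\right) 4087}{2} = -7 + \frac{1}{2} \left(-2137501\right) = -7 - \frac{2137501}{2} = - \frac{2137515}{2} \approx -1.0688 \cdot 10^{6}$)
$B{\left(f \right)} = 30$ ($B{\left(f \right)} = 3 \left(6 + 4\right) = 3 \cdot 10 = 30$)
$u{\left(K,J \right)} = -15 + \frac{1291 J K}{2}$ ($u{\left(K,J \right)} = - \frac{- 1291 K J + 30}{2} = - \frac{- 1291 J K + 30}{2} = - \frac{30 - 1291 J K}{2} = -15 + \frac{1291 J K}{2}$)
$u{\left(H{\left(-2 - -8,10 \right)},159 \right)} + k = \left(-15 + \frac{1291}{2} \cdot 159 \cdot 10\right) - \frac{2137515}{2} = \left(-15 + 1026345\right) - \frac{2137515}{2} = 1026330 - \frac{2137515}{2} = - \frac{84855}{2}$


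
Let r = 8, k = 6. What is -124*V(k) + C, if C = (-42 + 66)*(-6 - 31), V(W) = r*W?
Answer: -6840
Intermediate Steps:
V(W) = 8*W
C = -888 (C = 24*(-37) = -888)
-124*V(k) + C = -992*6 - 888 = -124*48 - 888 = -5952 - 888 = -6840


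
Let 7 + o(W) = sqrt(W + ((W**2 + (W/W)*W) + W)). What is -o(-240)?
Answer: 7 - 12*sqrt(395) ≈ -231.50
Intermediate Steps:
o(W) = -7 + sqrt(W**2 + 3*W) (o(W) = -7 + sqrt(W + ((W**2 + (W/W)*W) + W)) = -7 + sqrt(W + ((W**2 + 1*W) + W)) = -7 + sqrt(W + ((W**2 + W) + W)) = -7 + sqrt(W + ((W + W**2) + W)) = -7 + sqrt(W + (W**2 + 2*W)) = -7 + sqrt(W**2 + 3*W))
-o(-240) = -(-7 + sqrt(-240*(3 - 240))) = -(-7 + sqrt(-240*(-237))) = -(-7 + sqrt(56880)) = -(-7 + 12*sqrt(395)) = 7 - 12*sqrt(395)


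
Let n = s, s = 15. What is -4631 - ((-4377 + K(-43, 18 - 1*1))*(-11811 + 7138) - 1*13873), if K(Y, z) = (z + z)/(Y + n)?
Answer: -286302147/14 ≈ -2.0450e+7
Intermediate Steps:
n = 15
K(Y, z) = 2*z/(15 + Y) (K(Y, z) = (z + z)/(Y + 15) = (2*z)/(15 + Y) = 2*z/(15 + Y))
-4631 - ((-4377 + K(-43, 18 - 1*1))*(-11811 + 7138) - 1*13873) = -4631 - ((-4377 + 2*(18 - 1*1)/(15 - 43))*(-11811 + 7138) - 1*13873) = -4631 - ((-4377 + 2*(18 - 1)/(-28))*(-4673) - 13873) = -4631 - ((-4377 + 2*17*(-1/28))*(-4673) - 13873) = -4631 - ((-4377 - 17/14)*(-4673) - 13873) = -4631 - (-61295/14*(-4673) - 13873) = -4631 - (286431535/14 - 13873) = -4631 - 1*286237313/14 = -4631 - 286237313/14 = -286302147/14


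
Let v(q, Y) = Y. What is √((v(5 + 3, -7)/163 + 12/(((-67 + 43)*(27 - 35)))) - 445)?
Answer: I*√189162967/652 ≈ 21.095*I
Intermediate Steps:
√((v(5 + 3, -7)/163 + 12/(((-67 + 43)*(27 - 35)))) - 445) = √((-7/163 + 12/(((-67 + 43)*(27 - 35)))) - 445) = √((-7*1/163 + 12/((-24*(-8)))) - 445) = √((-7/163 + 12/192) - 445) = √((-7/163 + 12*(1/192)) - 445) = √((-7/163 + 1/16) - 445) = √(51/2608 - 445) = √(-1160509/2608) = I*√189162967/652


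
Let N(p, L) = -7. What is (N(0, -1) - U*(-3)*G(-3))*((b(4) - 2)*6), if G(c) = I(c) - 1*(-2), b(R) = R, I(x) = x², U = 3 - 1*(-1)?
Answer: 1500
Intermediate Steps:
U = 4 (U = 3 + 1 = 4)
G(c) = 2 + c² (G(c) = c² - 1*(-2) = c² + 2 = 2 + c²)
(N(0, -1) - U*(-3)*G(-3))*((b(4) - 2)*6) = (-7 - 4*(-3)*(2 + (-3)²))*((4 - 2)*6) = (-7 - (-12)*(2 + 9))*(2*6) = (-7 - (-12)*11)*12 = (-7 - 1*(-132))*12 = (-7 + 132)*12 = 125*12 = 1500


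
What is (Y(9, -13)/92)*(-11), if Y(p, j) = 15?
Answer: -165/92 ≈ -1.7935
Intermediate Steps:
(Y(9, -13)/92)*(-11) = (15/92)*(-11) = -165/92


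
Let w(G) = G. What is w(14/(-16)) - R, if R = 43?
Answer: -351/8 ≈ -43.875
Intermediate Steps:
w(14/(-16)) - R = 14/(-16) - 1*43 = 14*(-1/16) - 43 = -7/8 - 43 = -351/8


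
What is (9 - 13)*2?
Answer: -8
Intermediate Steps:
(9 - 13)*2 = -4*2 = -8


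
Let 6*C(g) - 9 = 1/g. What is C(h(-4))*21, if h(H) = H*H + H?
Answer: 763/24 ≈ 31.792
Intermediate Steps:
h(H) = H + H² (h(H) = H² + H = H + H²)
C(g) = 3/2 + 1/(6*g)
C(h(-4))*21 = ((1 + 9*(-4*(1 - 4)))/(6*((-4*(1 - 4)))))*21 = ((1 + 9*(-4*(-3)))/(6*((-4*(-3)))))*21 = ((⅙)*(1 + 9*12)/12)*21 = ((⅙)*(1/12)*(1 + 108))*21 = ((⅙)*(1/12)*109)*21 = (109/72)*21 = 763/24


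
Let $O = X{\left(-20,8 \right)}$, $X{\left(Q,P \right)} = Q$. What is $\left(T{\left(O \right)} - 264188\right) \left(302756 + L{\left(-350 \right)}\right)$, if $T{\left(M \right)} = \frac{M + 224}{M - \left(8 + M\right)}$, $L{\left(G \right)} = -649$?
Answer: $- \frac{159641495689}{2} \approx -7.9821 \cdot 10^{10}$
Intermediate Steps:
$O = -20$
$T{\left(M \right)} = -28 - \frac{M}{8}$ ($T{\left(M \right)} = \frac{224 + M}{-8} = \left(224 + M\right) \left(- \frac{1}{8}\right) = -28 - \frac{M}{8}$)
$\left(T{\left(O \right)} - 264188\right) \left(302756 + L{\left(-350 \right)}\right) = \left(\left(-28 - - \frac{5}{2}\right) - 264188\right) \left(302756 - 649\right) = \left(\left(-28 + \frac{5}{2}\right) - 264188\right) 302107 = \left(- \frac{51}{2} - 264188\right) 302107 = \left(- \frac{528427}{2}\right) 302107 = - \frac{159641495689}{2}$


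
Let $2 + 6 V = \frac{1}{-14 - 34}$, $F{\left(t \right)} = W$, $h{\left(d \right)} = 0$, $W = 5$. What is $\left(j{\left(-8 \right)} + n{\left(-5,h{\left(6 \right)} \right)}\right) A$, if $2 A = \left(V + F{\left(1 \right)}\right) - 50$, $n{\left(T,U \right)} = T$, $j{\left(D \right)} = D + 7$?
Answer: $\frac{13057}{96} \approx 136.01$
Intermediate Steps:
$j{\left(D \right)} = 7 + D$
$F{\left(t \right)} = 5$
$V = - \frac{97}{288}$ ($V = - \frac{1}{3} + \frac{1}{6 \left(-14 - 34\right)} = - \frac{1}{3} + \frac{1}{6 \left(-48\right)} = - \frac{1}{3} + \frac{1}{6} \left(- \frac{1}{48}\right) = - \frac{1}{3} - \frac{1}{288} = - \frac{97}{288} \approx -0.33681$)
$A = - \frac{13057}{576}$ ($A = \frac{\left(- \frac{97}{288} + 5\right) - 50}{2} = \frac{\frac{1343}{288} - 50}{2} = \frac{1}{2} \left(- \frac{13057}{288}\right) = - \frac{13057}{576} \approx -22.668$)
$\left(j{\left(-8 \right)} + n{\left(-5,h{\left(6 \right)} \right)}\right) A = \left(\left(7 - 8\right) - 5\right) \left(- \frac{13057}{576}\right) = \left(-1 - 5\right) \left(- \frac{13057}{576}\right) = \left(-6\right) \left(- \frac{13057}{576}\right) = \frac{13057}{96}$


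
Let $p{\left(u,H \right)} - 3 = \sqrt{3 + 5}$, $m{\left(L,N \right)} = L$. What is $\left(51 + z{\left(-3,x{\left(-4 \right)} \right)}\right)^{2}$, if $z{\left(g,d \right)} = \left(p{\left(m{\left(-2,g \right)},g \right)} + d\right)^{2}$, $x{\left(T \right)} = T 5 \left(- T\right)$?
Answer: $36045872 - 3688608 \sqrt{2} \approx 3.0829 \cdot 10^{7}$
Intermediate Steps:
$p{\left(u,H \right)} = 3 + 2 \sqrt{2}$ ($p{\left(u,H \right)} = 3 + \sqrt{3 + 5} = 3 + \sqrt{8} = 3 + 2 \sqrt{2}$)
$x{\left(T \right)} = - 5 T^{2}$ ($x{\left(T \right)} = 5 T \left(- T\right) = - 5 T^{2}$)
$z{\left(g,d \right)} = \left(3 + d + 2 \sqrt{2}\right)^{2}$ ($z{\left(g,d \right)} = \left(\left(3 + 2 \sqrt{2}\right) + d\right)^{2} = \left(3 + d + 2 \sqrt{2}\right)^{2}$)
$\left(51 + z{\left(-3,x{\left(-4 \right)} \right)}\right)^{2} = \left(51 + \left(3 - 5 \left(-4\right)^{2} + 2 \sqrt{2}\right)^{2}\right)^{2} = \left(51 + \left(3 - 80 + 2 \sqrt{2}\right)^{2}\right)^{2} = \left(51 + \left(-77 + 2 \sqrt{2}\right)^{2}\right)^{2}$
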